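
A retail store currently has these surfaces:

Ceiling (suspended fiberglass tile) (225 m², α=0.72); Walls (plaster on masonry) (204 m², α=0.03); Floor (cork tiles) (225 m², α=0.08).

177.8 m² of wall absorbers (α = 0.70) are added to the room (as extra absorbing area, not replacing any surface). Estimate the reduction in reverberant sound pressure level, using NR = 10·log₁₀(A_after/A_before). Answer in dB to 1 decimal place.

Equivalent absorption area: A_before = 225×0.72 + 204×0.03 + 225×0.08 = 186.120 m².
Added absorption = 177.8 × 0.70 = 124.460 sabins.
New total A_after = 310.580 sabins.
NR = 10·log₁₀(310.580/186.120) = 2.2 dB.

2.2 dB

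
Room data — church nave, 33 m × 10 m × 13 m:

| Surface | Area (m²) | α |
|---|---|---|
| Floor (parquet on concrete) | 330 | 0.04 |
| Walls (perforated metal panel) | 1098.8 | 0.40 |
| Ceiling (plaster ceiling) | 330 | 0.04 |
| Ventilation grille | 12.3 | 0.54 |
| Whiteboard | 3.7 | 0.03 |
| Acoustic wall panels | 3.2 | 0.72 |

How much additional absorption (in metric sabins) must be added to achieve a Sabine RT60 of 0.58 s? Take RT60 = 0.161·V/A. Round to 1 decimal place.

Equivalent absorption area: A₁ = 330·0.04 + 1098.8·0.40 + 330·0.04 + 12.3·0.54 + 3.7·0.03 + 3.2·0.72 = 474.977 m².
Target A₂ = 0.161·4290/0.58 = 1190.845 sabins (V = 4290 m³).
Additional absorption ΔA = 1190.845 − 474.977 = 715.9 sabins.

715.9 sabins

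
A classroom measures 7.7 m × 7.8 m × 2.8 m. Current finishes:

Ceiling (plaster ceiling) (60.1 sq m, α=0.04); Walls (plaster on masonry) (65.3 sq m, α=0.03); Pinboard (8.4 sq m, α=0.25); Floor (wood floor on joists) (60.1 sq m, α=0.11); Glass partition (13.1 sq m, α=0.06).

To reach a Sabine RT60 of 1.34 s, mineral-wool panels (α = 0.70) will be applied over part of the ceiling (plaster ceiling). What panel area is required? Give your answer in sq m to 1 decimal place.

A₁ = Σ Sᵢαᵢ = 60.1·0.04 + 65.3·0.03 + 8.4·0.25 + 60.1·0.11 + 13.1·0.06 = 13.860 sabins.
Required A₂ = 0.161·168.168/1.34 = 20.205 sabins.
ΔA needed = 20.205 − 13.860 = 6.345 sabins.
Net gain per sq m: Δα = 0.70 − 0.04 = 0.66.
Area = ΔA/Δα = 6.345/0.66 = 9.6 sq m.

9.6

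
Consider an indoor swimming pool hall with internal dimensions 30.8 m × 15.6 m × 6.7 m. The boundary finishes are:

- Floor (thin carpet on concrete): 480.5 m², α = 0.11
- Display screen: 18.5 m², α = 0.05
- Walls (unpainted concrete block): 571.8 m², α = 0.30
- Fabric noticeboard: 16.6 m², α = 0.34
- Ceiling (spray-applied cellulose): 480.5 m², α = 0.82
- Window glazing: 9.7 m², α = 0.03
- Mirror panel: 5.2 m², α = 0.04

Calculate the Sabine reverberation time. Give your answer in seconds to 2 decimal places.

0.83 sec

Total absorption A = 480.5·0.11 + 18.5·0.05 + 571.8·0.30 + 16.6·0.34 + 480.5·0.82 + 9.7·0.03 + 5.2·0.04
  = 52.855 + 0.925 + 171.540 + 5.644 + 394.010 + 0.291 + 0.208 = 625.473 m² sabins.
V = 30.8·15.6·6.7 = 3219.216 m³.
Sabine: RT60 = 0.161 × 3219.216 / 625.473 = 0.83 s.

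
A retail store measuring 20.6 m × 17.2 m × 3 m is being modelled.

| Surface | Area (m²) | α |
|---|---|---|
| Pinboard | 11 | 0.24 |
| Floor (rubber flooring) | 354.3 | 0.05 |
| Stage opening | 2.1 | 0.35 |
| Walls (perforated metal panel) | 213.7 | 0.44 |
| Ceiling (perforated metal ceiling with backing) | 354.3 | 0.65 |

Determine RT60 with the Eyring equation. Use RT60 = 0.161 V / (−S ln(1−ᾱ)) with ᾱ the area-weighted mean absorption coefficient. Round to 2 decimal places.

S = Σ Sᵢ = 935.4 m².
Absorption A = 11×0.24 + 354.3×0.05 + 2.1×0.35 + 213.7×0.44 + 354.3×0.65 = 345.413 sabins.
Mean coefficient ᾱ = A/S = 0.3693.
Eyring denominator: −S ln(1−ᾱ) = 431.149.
V = 20.6 × 17.2 × 3 = 1062.96 m³.
T = 0.161·V/[−S·ln(1−ᾱ)] = 0.161·1062.96/431.149 = 0.40 s.

0.40 seconds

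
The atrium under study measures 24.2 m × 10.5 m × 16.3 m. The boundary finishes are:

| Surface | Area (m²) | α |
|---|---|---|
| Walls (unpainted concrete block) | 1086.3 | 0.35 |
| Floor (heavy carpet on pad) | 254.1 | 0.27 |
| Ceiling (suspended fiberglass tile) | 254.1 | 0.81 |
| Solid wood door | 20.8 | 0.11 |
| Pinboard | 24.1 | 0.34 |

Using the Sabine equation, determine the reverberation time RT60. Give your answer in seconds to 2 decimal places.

1.00 seconds

Equivalent absorption area: A = 1086.3×0.35 + 254.1×0.27 + 254.1×0.81 + 20.8×0.11 + 24.1×0.34 = 665.115 m².
Volume V = 24.2 × 10.5 × 16.3 = 4141.83 m³.
RT60 = 0.161 · V / A = 0.161 × 4141.83 / 665.115 = 1.00 s.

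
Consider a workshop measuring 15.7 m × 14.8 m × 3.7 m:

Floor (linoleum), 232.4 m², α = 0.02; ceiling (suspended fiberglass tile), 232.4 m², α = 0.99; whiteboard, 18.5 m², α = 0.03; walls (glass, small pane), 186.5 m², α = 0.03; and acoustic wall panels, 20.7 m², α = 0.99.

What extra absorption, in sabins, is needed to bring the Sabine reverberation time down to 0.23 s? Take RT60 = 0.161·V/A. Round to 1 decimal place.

340.4 sabins

Total absorption A₁ = 232.4×0.02 + 232.4×0.99 + 18.5×0.03 + 186.5×0.03 + 20.7×0.99
  = 4.648 + 230.076 + 0.555 + 5.595 + 20.493 = 261.367 m² sabins.
For T = 0.23 s, need A₂ = 0.161·V/T = 0.161·859.732/0.23 = 601.812 sabins.
ΔA = A₂ − A₁ = 601.812 − 261.367 = 340.4 sabins.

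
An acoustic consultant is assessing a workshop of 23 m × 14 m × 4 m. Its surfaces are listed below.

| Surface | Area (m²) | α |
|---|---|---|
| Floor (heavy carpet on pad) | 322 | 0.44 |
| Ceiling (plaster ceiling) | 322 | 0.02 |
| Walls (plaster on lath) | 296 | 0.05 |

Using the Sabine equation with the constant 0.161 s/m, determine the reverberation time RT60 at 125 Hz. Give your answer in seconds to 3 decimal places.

Total absorption A = 322·0.44 + 322·0.02 + 296·0.05
  = 141.680 + 6.440 + 14.800 = 162.920 m² sabins.
V = 23·14·4 = 1288 m³.
T = 0.161 V/A = 0.161·1288/162.920 = 1.273 s.

1.273 seconds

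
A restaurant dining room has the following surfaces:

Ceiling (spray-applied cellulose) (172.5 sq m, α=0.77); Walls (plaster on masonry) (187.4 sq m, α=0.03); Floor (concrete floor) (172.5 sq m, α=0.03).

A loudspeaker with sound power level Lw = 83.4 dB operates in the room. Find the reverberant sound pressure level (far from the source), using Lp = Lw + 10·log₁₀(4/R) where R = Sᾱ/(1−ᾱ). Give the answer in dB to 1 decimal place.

Σ(Sᵢαᵢ) = 172.5·0.77 + 187.4·0.03 + 172.5·0.03 = 143.622; total area S = 532.4 sq m.
ᾱ = 0.2698, so room constant R = A/(1−ᾱ) = 196.689 sq m.
Lp = 83.4 + 10·log₁₀(4/196.689) = 83.4 + (-16.92) = 66.5 dB.

66.5 dB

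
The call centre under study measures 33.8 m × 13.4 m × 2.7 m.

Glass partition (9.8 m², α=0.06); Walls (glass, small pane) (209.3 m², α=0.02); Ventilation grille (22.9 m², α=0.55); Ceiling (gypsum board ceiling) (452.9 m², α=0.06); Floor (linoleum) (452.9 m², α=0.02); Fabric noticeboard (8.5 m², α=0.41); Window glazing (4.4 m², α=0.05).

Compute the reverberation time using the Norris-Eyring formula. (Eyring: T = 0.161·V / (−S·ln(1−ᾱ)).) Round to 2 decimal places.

3.35 s

S = Σ Sᵢ = 1160.7 m².
Σ(Sᵢαᵢ) = 9.8·0.06 + 209.3·0.02 + 22.9·0.55 + 452.9·0.06 + 452.9·0.02 + 8.5·0.41 + 4.4·0.05 = 57.306.
Mean coefficient ᾱ = A/S = 0.0494.
Eyring denominator: −S ln(1−ᾱ) = 58.803.
V = 33.8 × 13.4 × 2.7 = 1222.884 m³.
RT60 = 0.161 × 1222.884 / 58.803 = 3.35 s.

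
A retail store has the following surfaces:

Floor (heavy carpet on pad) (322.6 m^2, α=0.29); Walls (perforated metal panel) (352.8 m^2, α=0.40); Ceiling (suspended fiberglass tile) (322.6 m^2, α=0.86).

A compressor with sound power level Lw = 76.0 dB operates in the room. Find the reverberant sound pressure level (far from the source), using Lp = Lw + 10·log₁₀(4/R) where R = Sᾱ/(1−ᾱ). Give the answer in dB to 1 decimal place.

51.8 dB

A = 512.110 sabins; S = 998.0 m^2.
ᾱ = 0.5131, so room constant R = A/(1−ᾱ) = 1051.777 m^2.
Lp = 76.0 + 10·log₁₀(4/1051.777) = 76.0 + (-24.20) = 51.8 dB.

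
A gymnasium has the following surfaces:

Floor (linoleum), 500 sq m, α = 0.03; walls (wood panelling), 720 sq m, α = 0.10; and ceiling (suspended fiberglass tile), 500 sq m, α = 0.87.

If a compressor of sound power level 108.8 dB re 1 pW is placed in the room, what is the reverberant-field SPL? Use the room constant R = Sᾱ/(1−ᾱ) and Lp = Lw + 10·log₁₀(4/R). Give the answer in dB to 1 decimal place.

86.1 dB

Σ(Sᵢαᵢ) = 500×0.03 + 720×0.10 + 500×0.87 = 522.000; total area S = 1720.0 sq m.
ᾱ = 522.000/1720.0 = 0.3035; R = Sᾱ/(1−ᾱ) = 522.000/(1−0.3035) = 749.462 sq m.
Lp = 108.8 + 10·log₁₀(4/749.462) = 108.8 + (-22.73) = 86.1 dB.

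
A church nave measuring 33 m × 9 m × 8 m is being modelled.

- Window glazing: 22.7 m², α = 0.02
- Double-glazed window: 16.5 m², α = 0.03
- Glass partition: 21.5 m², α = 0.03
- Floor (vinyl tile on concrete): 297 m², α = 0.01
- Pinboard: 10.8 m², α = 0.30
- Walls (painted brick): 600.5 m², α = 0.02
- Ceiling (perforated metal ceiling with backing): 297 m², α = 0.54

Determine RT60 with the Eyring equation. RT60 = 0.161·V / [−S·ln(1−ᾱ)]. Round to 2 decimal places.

Total surface area S = 22.7 + 16.5 + 21.5 + 297 + 10.8 + 600.5 + 297 = 1266.0 m².
Σ(Sᵢαᵢ) = 22.7×0.02 + 16.5×0.03 + 21.5×0.03 + 297×0.01 + 10.8×0.30 + 600.5×0.02 + 297×0.54 = 180.194.
ᾱ = 180.194 / 1266.0 = 0.1423.
−S·ln(1−ᾱ) = −1266.0 × ln(1 − 0.1423) = 194.332.
V = 33 × 9 × 8 = 2376 m³.
T = 0.161·V/[−S·ln(1−ᾱ)] = 0.161·2376/194.332 = 1.97 s.

1.97 seconds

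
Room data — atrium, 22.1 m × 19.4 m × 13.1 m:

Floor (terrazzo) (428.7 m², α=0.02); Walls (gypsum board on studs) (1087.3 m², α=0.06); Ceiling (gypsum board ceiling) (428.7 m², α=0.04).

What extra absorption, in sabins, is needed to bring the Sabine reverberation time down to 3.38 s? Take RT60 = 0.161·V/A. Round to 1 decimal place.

176.6 sabins

Equivalent absorption area: A₁ = 428.7×0.02 + 1087.3×0.06 + 428.7×0.04 = 90.960 m².
Target A₂ = 0.161·5616.494/3.38 = 267.531 sabins (V = 5616.494 m³).
Additional absorption ΔA = 267.531 − 90.960 = 176.6 sabins.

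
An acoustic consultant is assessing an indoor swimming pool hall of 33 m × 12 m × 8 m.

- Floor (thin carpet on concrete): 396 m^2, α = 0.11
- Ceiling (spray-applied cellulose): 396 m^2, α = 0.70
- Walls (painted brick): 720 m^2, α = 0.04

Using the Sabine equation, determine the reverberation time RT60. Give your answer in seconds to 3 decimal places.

1.459 seconds

Summing Sᵢαᵢ: 43.560 + 277.200 + 28.800 → A = 349.560 sabins.
V = 33·12·8 = 3168 m³.
T = 0.161 V/A = 0.161·3168/349.560 = 1.459 s.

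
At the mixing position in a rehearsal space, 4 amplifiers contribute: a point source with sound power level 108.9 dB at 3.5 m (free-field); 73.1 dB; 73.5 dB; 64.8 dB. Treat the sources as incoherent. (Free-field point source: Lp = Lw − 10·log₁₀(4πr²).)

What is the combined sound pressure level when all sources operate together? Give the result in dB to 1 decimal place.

Source at 3.5 m: Lp = 108.9 − 10·log₁₀(4π·3.5²) = 108.9 − 10·log₁₀(153.938) = 87.0 dB.
Converting to relative power and adding: 10^(87.0/10) + 10^(73.1/10) + 10^(73.5/10) + 10^(64.8/10) = 5.47e+08.
Combined level = 10 log₁₀(5.47e+08) = 87.4 dB.

87.4 dB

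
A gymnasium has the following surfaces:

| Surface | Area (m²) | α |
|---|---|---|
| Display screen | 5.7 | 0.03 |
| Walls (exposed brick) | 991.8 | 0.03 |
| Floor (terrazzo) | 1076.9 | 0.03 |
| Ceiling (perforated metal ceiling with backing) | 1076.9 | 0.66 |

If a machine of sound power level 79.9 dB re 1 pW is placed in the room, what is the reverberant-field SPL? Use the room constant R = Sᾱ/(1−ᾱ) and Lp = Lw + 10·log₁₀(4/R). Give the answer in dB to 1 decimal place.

Σ(Sᵢαᵢ) = 5.7·0.03 + 991.8·0.03 + 1076.9·0.03 + 1076.9·0.66 = 772.986; total area S = 3151.3 m².
ᾱ = 772.986/3151.3 = 0.2453; R = Sᾱ/(1−ᾱ) = 772.986/(1−0.2453) = 1024.229 m².
Lp = 79.9 + 10·log₁₀(4/1024.229) = 79.9 + (-24.08) = 55.8 dB.

55.8 dB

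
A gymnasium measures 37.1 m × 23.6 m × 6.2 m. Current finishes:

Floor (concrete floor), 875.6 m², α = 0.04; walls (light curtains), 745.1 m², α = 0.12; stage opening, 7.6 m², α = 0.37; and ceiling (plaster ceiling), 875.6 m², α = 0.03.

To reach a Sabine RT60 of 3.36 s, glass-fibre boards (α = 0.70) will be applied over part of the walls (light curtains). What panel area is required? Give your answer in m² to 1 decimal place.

Summing Sᵢαᵢ: 35.024 + 89.412 + 2.812 + 26.268 → A₁ = 153.516 sabins.
Required A₂ = 0.161·5428.472/3.36 = 260.114 sabins.
ΔA needed = 260.114 − 153.516 = 106.598 sabins.
Each m² of panel replacing the walls (light curtains) adds (0.70 − 0.12) = 0.58 sabins.
Area = ΔA/Δα = 106.598/0.58 = 183.8 m².

183.8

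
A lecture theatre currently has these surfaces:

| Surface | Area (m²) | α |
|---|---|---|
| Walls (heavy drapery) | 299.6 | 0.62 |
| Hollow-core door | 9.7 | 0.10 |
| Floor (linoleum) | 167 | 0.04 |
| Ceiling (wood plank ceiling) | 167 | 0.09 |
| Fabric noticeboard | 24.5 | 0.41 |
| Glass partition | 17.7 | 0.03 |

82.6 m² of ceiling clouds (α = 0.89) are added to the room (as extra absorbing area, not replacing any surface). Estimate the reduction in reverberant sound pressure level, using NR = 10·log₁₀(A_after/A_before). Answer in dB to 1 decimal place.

1.3 dB

Total absorption A_before = 299.6×0.62 + 9.7×0.10 + 167×0.04 + 167×0.09 + 24.5×0.41 + 17.7×0.03
  = 185.752 + 0.970 + 6.680 + 15.030 + 10.045 + 0.531 = 219.008 m² sabins.
Treatment contributes 82.6·0.89 = 73.514 sabins.
A_after = 219.008 + 73.514 = 292.522 sabins.
Reduction = 10 log₁₀(A_after/A_before) = 10 log₁₀(1.3357) = 1.3 dB.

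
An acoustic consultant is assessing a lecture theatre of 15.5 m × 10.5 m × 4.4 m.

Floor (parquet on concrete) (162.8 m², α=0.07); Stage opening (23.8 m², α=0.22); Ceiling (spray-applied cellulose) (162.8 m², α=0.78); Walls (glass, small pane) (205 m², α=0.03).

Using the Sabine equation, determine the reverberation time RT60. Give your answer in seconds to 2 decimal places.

A = Σ Sᵢαᵢ = 162.8×0.07 + 23.8×0.22 + 162.8×0.78 + 205×0.03 = 149.766 sabins.
Volume V = 15.5 × 10.5 × 4.4 = 716.1 m³.
RT60 = 0.161 · V / A = 0.161 × 716.1 / 149.766 = 0.77 s.

0.77 s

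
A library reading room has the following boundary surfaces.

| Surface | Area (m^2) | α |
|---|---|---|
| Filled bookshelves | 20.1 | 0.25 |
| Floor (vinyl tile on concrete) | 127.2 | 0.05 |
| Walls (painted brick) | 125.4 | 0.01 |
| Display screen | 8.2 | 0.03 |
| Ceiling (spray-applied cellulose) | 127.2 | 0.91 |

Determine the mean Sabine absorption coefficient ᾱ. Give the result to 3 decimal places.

Total surface area S = 408.1 m^2.
Σ(Sᵢαᵢ) = 20.1*0.25 + 127.2*0.05 + 125.4*0.01 + 8.2*0.03 + 127.2*0.91 = 128.637.
ᾱ = A/S = 0.315.

0.315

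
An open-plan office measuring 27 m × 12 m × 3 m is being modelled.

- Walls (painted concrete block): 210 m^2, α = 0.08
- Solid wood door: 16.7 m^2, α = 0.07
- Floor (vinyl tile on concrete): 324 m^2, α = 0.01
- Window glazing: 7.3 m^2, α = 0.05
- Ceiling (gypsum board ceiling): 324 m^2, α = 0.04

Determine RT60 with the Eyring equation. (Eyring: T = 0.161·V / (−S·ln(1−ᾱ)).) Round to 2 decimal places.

S = Σ Sᵢ = 882.0 m^2.
Σ(Sᵢαᵢ) = 210×0.08 + 16.7×0.07 + 324×0.01 + 7.3×0.05 + 324×0.04 = 34.534.
ᾱ = 34.534 / 882.0 = 0.0392.
−S·ln(1−ᾱ) = −882.0 × ln(1 − 0.0392) = 35.270.
V = 27 × 12 × 3 = 972 m³.
T = 0.161·V/[−S·ln(1−ᾱ)] = 0.161·972/35.270 = 4.44 s.

4.44 s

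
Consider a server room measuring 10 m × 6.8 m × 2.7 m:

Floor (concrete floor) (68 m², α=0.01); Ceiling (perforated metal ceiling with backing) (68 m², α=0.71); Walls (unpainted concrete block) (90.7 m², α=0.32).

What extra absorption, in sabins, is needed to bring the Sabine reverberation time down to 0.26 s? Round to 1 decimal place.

35.7 sabins

Summing Sᵢαᵢ: 0.680 + 48.280 + 29.024 → A₁ = 77.984 sabins.
V = 183.6 m³. Required absorption A₂ = 0.161 × 183.6 / 0.26 = 113.691 sabins.
ΔA = A₂ − A₁ = 113.691 − 77.984 = 35.7 sabins.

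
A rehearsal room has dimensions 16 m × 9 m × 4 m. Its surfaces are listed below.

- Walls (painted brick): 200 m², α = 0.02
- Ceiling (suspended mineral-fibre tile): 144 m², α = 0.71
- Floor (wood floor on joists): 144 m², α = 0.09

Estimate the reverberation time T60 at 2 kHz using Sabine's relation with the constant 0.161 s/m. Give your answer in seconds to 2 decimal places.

Equivalent absorption area: A = 200×0.02 + 144×0.71 + 144×0.09 = 119.200 m².
Room volume: 576 m³.
Sabine: RT60 = 0.161 × 576 / 119.200 = 0.78 s.

0.78 seconds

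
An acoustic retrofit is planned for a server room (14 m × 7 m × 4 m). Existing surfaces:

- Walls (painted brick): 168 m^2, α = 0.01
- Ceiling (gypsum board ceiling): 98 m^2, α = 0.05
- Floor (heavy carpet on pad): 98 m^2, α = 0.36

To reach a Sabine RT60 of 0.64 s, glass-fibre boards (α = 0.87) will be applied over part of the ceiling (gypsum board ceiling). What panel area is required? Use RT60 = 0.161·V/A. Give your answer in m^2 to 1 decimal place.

Equivalent absorption area: A₁ = 168*0.01 + 98*0.05 + 98*0.36 = 41.860 m^2.
V = 392 m³. Target absorption A₂ = 0.161 × 392 / 0.64 = 98.612 sabins.
ΔA needed = 98.612 − 41.860 = 56.752 sabins.
Net gain per m^2: Δα = 0.87 − 0.05 = 0.82.
Area = ΔA/Δα = 56.752/0.82 = 69.2 m^2.

69.2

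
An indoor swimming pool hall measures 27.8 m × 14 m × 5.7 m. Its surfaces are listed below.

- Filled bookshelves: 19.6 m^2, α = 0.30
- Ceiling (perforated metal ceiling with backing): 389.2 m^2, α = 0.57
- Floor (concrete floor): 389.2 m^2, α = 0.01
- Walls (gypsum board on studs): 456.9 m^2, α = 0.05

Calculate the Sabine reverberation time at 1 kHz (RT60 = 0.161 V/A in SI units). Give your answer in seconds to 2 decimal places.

1.40 s

Summing Sᵢαᵢ: 5.880 + 221.844 + 3.892 + 22.845 → A = 254.461 sabins.
Volume V = 27.8 × 14 × 5.7 = 2218.44 m³.
RT60 = 0.161 · V / A = 0.161 × 2218.44 / 254.461 = 1.40 s.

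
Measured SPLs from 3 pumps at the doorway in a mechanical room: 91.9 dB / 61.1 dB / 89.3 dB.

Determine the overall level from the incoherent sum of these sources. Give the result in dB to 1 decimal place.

93.8 dB

Sum in the linear (power) domain: Σ 10^(Lᵢ/10) = 10^(91.9/10) + 10^(61.1/10) + 10^(89.3/10) = 2.401e+09.
Combined level = 10 log₁₀(2.401e+09) = 93.8 dB.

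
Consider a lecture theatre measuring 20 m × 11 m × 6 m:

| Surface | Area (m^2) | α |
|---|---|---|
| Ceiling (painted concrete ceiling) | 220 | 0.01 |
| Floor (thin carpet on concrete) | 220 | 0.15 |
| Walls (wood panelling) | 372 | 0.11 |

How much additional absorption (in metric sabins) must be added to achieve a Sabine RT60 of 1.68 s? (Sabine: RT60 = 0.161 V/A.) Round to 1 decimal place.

50.4 sabins

Summing Sᵢαᵢ: 2.200 + 33.000 + 40.920 → A₁ = 76.120 sabins.
Target A₂ = 0.161·1320/1.68 = 126.500 sabins (V = 1320 m³).
Additional absorption ΔA = 126.500 − 76.120 = 50.4 sabins.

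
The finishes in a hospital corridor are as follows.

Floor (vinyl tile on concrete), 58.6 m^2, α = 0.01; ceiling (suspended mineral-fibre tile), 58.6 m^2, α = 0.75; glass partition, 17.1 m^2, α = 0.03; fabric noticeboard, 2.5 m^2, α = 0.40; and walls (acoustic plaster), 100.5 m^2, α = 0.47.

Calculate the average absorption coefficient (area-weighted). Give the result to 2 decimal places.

S = Σ Sᵢ = 58.6 + 58.6 + 17.1 + 2.5 + 100.5 = 237.3 m^2.
Σ(Sᵢαᵢ) = 58.6·0.01 + 58.6·0.75 + 17.1·0.03 + 2.5·0.40 + 100.5·0.47 = 93.284.
ᾱ = 93.284 / 237.3 = 0.39.

0.39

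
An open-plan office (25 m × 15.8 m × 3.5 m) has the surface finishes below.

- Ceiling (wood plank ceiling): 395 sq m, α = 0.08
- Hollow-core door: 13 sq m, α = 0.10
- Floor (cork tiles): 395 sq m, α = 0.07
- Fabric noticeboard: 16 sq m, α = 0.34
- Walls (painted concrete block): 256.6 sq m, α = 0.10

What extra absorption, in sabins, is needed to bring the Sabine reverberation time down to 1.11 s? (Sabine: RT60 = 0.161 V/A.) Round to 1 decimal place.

108.9 sabins

Summing Sᵢαᵢ: 31.600 + 1.300 + 27.650 + 5.440 + 25.660 → A₁ = 91.650 sabins.
Target A₂ = 0.161·1382.5/1.11 = 200.525 sabins (V = 1382.5 m³).
Shortfall: 200.525 − 91.650 = 108.9 sabins.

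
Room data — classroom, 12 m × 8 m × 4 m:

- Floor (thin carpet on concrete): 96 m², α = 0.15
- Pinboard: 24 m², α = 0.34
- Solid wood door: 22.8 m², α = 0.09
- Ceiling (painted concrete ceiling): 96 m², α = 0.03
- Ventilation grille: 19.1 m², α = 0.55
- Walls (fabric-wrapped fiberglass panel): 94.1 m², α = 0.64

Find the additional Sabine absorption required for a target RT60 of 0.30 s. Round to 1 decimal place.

Equivalent absorption area: A₁ = 96·0.15 + 24·0.34 + 22.8·0.09 + 96·0.03 + 19.1·0.55 + 94.1·0.64 = 98.221 m².
V = 384 m³. Required absorption A₂ = 0.161 × 384 / 0.30 = 206.080 sabins.
ΔA = A₂ − A₁ = 206.080 − 98.221 = 107.9 sabins.

107.9 sabins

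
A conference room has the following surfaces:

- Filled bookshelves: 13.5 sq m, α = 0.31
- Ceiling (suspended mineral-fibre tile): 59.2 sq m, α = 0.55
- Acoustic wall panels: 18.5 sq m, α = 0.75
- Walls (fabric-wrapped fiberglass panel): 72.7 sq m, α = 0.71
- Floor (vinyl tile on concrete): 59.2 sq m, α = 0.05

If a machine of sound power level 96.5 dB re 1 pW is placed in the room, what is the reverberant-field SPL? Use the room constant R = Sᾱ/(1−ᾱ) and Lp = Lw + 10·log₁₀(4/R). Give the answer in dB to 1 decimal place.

79.5 dB

A = 105.197 sabins; S = 223.1 sq m.
ᾱ = 0.4715, so room constant R = A/(1−ᾱ) = 199.048 sq m.
Lp = 96.5 + 10·log₁₀(4/199.048) = 96.5 + (-16.97) = 79.5 dB.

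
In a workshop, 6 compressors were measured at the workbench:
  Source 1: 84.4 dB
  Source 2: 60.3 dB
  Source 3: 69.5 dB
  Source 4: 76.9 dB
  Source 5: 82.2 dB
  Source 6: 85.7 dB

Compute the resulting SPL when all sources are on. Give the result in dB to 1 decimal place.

89.4 dB

Sum in the linear (power) domain: Σ 10^(Lᵢ/10) = 10^(84.4/10) + 10^(60.3/10) + 10^(69.5/10) + 10^(76.9/10) + 10^(82.2/10) + 10^(85.7/10) = 8.719e+08.
Combined level = 10 log₁₀(8.719e+08) = 89.4 dB.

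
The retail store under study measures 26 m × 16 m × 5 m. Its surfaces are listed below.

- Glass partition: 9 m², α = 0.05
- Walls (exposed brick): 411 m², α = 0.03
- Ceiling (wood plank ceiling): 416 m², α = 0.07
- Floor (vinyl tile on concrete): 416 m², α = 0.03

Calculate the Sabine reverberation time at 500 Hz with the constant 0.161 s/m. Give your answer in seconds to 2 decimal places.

Total absorption A = 9×0.05 + 411×0.03 + 416×0.07 + 416×0.03
  = 0.450 + 12.330 + 29.120 + 12.480 = 54.380 m² sabins.
Room volume: 2080 m³.
T = 0.161 V/A = 0.161·2080/54.380 = 6.16 s.

6.16 seconds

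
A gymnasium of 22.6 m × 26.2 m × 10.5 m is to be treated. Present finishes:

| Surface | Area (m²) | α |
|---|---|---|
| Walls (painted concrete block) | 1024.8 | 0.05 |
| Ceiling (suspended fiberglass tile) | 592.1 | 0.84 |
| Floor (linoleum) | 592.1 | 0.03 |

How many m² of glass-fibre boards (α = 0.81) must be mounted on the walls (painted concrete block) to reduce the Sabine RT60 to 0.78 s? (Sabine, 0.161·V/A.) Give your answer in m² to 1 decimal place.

943.3

Equivalent absorption area: A₁ = 1024.8*0.05 + 592.1*0.84 + 592.1*0.03 = 566.367 m².
V = 6217.26 m³. Target absorption A₂ = 0.161 × 6217.26 / 0.78 = 1283.306 sabins.
Absorption to add: 1283.306 − 566.367 = 716.939 sabins.
Each m² of panel replacing the walls (painted concrete block) adds (0.81 − 0.05) = 0.76 sabins.
Area = ΔA/Δα = 716.939/0.76 = 943.3 m².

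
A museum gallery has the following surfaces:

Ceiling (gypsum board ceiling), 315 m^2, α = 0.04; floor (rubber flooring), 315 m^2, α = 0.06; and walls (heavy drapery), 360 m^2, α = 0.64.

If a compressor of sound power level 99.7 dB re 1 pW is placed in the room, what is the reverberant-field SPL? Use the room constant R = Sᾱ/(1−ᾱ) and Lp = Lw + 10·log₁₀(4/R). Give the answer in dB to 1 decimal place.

80.2 dB

Σ(Sᵢαᵢ) = 315·0.04 + 315·0.06 + 360·0.64 = 261.900; total area S = 990.0 m^2.
ᾱ = 0.2645, so room constant R = A/(1−ᾱ) = 356.084 m^2.
Lp = 99.7 + 10·log₁₀(4/356.084) = 99.7 + (-19.49) = 80.2 dB.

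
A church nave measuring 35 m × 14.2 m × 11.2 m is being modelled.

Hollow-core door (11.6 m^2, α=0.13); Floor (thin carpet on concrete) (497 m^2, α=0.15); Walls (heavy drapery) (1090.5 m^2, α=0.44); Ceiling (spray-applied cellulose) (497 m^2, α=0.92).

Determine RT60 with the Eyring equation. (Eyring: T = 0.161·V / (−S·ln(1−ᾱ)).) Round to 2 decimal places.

S = Σ Sᵢ = 2096.1 m^2.
Absorption A = 11.6×0.13 + 497×0.15 + 1090.5×0.44 + 497×0.92 = 1013.118 sabins.
ᾱ = 1013.118 / 2096.1 = 0.4833.
−S·ln(1−ᾱ) = −2096.1 × ln(1 − 0.4833) = 1384.040.
V = 35 × 14.2 × 11.2 = 5566.4 m³.
RT60 = 0.161 × 5566.4 / 1384.040 = 0.65 s.

0.65 s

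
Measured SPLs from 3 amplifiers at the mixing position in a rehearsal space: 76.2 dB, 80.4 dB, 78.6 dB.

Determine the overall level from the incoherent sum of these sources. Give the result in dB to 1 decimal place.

Converting to relative power and adding: 10^(76.2/10) + 10^(80.4/10) + 10^(78.6/10) = 2.238e+08.
L_total = 10·log₁₀(2.238e+08) = 83.5 dB.

83.5 dB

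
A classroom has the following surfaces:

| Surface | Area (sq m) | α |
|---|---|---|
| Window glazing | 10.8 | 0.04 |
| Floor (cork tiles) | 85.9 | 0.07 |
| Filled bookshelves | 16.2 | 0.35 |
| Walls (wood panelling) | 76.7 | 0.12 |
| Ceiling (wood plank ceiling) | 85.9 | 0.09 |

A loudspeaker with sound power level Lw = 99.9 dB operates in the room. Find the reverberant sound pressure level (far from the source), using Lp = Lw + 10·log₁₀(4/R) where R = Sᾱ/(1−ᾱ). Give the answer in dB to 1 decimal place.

90.8 dB

Σ(Sᵢαᵢ) = 10.8×0.04 + 85.9×0.07 + 16.2×0.35 + 76.7×0.12 + 85.9×0.09 = 29.050; total area S = 275.5 sq m.
ᾱ = 29.050/275.5 = 0.1054; R = Sᾱ/(1−ᾱ) = 29.050/(1−0.1054) = 32.473 sq m.
Lp = Lw + 10 log₁₀(4/R) = 99.9 -9.09 = 90.8 dB.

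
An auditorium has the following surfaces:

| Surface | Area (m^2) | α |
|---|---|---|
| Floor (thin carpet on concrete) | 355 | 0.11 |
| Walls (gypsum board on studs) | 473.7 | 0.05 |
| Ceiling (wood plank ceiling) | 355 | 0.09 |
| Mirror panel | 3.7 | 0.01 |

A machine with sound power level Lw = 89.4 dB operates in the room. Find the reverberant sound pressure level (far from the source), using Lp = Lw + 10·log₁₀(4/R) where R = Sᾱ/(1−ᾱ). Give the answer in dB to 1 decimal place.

75.3 dB

Σ(Sᵢαᵢ) = 355·0.11 + 473.7·0.05 + 355·0.09 + 3.7·0.01 = 94.722; total area S = 1187.4 m^2.
ᾱ = 94.722/1187.4 = 0.0798; R = Sᾱ/(1−ᾱ) = 94.722/(1−0.0798) = 102.936 m^2.
Lp = Lw + 10 log₁₀(4/R) = 89.4 -14.11 = 75.3 dB.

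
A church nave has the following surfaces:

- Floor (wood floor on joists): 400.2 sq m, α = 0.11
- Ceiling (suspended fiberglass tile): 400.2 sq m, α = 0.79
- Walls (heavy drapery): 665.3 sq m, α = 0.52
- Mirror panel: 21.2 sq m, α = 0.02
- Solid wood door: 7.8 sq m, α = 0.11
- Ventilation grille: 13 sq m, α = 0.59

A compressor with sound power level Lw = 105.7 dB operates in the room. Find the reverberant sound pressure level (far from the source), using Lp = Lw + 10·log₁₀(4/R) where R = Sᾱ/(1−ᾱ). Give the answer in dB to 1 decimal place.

A = 715.088 sabins; S = 1507.7 sq m.
ᾱ = 0.4743, so room constant R = A/(1−ᾱ) = 1360.259 sq m.
Lp = Lw + 10 log₁₀(4/R) = 105.7 -25.32 = 80.4 dB.

80.4 dB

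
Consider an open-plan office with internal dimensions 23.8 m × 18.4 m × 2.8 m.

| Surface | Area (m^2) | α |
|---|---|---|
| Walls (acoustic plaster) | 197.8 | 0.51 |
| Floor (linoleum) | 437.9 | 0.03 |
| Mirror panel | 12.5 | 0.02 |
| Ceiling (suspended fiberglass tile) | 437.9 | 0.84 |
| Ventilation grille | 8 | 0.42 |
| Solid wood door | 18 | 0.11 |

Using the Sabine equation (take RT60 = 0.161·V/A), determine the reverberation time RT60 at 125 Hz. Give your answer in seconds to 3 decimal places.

Total absorption A = 197.8·0.51 + 437.9·0.03 + 12.5·0.02 + 437.9·0.84 + 8·0.42 + 18·0.11
  = 100.878 + 13.137 + 0.250 + 367.836 + 3.360 + 1.980 = 487.441 m^2 sabins.
Volume V = 23.8 × 18.4 × 2.8 = 1226.176 m³.
T = 0.161 V/A = 0.161·1226.176/487.441 = 0.405 s.

0.405 s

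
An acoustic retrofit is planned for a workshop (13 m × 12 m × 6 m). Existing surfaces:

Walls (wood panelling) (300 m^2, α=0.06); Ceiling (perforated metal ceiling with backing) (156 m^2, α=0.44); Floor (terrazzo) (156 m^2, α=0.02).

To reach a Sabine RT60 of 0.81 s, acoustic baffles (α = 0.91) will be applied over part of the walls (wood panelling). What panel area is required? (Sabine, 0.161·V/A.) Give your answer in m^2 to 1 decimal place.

Summing Sᵢαᵢ: 18.000 + 68.640 + 3.120 → A₁ = 89.760 sabins.
V = 936 m³. Target absorption A₂ = 0.161 × 936 / 0.81 = 186.044 sabins.
ΔA needed = 186.044 − 89.760 = 96.284 sabins.
Net gain per m^2: Δα = 0.91 − 0.06 = 0.85.
Panel area = 96.284 / 0.85 = 113.3 m^2.

113.3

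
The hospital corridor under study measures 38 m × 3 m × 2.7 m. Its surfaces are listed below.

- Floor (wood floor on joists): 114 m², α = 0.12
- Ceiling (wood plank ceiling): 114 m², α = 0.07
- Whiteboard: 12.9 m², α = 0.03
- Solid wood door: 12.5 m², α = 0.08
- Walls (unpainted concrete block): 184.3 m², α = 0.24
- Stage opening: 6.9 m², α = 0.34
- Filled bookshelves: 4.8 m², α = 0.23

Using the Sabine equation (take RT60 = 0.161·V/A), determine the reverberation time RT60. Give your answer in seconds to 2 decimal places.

Total absorption A = 114*0.12 + 114*0.07 + 12.9*0.03 + 12.5*0.08 + 184.3*0.24 + 6.9*0.34 + 4.8*0.23
  = 13.680 + 7.980 + 0.387 + 1.000 + 44.232 + 2.346 + 1.104 = 70.729 m² sabins.
Room volume: 307.8 m³.
RT60 = 0.161 · V / A = 0.161 × 307.8 / 70.729 = 0.70 s.

0.70 s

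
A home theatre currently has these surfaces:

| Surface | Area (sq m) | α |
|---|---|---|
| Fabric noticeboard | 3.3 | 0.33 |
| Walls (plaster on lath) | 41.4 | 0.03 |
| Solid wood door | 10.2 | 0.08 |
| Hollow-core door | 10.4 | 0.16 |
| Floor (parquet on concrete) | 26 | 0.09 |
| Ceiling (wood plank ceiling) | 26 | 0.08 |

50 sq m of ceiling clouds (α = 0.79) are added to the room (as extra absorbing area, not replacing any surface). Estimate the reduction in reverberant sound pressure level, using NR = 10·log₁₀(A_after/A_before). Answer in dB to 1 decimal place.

7.2 dB

Equivalent absorption area: A_before = 3.3*0.33 + 41.4*0.03 + 10.2*0.08 + 10.4*0.16 + 26*0.09 + 26*0.08 = 9.231 sq m.
Treatment contributes 50·0.79 = 39.500 sabins.
A_after = 9.231 + 39.500 = 48.731 sabins.
NR = 10·log₁₀(48.731/9.231) = 7.2 dB.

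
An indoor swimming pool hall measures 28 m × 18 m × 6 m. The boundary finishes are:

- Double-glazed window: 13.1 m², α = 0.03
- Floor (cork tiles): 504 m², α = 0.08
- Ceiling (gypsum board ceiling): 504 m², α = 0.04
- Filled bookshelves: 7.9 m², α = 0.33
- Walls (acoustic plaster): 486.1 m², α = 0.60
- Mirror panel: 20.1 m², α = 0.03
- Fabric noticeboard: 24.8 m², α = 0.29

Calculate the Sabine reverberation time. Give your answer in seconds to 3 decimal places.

Summing Sᵢαᵢ: 0.393 + 40.320 + 20.160 + 2.607 + 291.660 + 0.603 + 7.192 → A = 362.935 sabins.
Room volume: 3024 m³.
T = 0.161 V/A = 0.161·3024/362.935 = 1.341 s.

1.341 s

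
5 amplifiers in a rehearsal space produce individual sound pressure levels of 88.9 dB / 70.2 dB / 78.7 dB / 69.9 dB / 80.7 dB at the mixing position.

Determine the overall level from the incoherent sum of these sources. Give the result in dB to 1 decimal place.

Converting to relative power and adding: 10^(88.9/10) + 10^(70.2/10) + 10^(78.7/10) + 10^(69.9/10) + 10^(80.7/10) = 9.881e+08.
Combined level = 10 log₁₀(9.881e+08) = 89.9 dB.

89.9 dB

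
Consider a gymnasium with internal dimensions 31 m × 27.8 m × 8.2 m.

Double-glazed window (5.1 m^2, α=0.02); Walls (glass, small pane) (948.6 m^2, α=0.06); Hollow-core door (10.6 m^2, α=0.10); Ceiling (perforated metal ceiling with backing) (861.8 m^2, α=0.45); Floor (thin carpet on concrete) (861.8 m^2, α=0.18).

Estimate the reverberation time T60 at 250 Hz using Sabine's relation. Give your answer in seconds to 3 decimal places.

A = Σ Sᵢαᵢ = 5.1*0.02 + 948.6*0.06 + 10.6*0.10 + 861.8*0.45 + 861.8*0.18 = 601.012 sabins.
Room volume: 7066.76 m³.
T = 0.161 V/A = 0.161·7066.76/601.012 = 1.893 s.

1.893 sec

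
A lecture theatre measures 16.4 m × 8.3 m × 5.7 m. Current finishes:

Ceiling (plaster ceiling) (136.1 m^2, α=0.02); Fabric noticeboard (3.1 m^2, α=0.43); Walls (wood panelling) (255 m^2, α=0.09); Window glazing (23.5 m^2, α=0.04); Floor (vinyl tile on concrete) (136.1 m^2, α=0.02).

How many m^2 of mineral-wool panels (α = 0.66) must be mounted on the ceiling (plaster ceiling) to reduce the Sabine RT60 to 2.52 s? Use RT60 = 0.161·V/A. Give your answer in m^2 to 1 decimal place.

29.5

A₁ = Σ Sᵢαᵢ = 136.1*0.02 + 3.1*0.43 + 255*0.09 + 23.5*0.04 + 136.1*0.02 = 30.667 sabins.
Required A₂ = 0.161·775.884/2.52 = 49.570 sabins.
ΔA needed = 49.570 − 30.667 = 18.903 sabins.
Net gain per m^2: Δα = 0.66 − 0.02 = 0.64.
Panel area = 18.903 / 0.64 = 29.5 m^2.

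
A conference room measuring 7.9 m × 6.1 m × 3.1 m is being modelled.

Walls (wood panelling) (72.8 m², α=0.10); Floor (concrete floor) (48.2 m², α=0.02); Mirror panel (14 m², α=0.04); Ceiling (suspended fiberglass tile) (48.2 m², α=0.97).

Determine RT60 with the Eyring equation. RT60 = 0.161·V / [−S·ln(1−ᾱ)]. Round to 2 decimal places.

Total surface area S = 72.8 + 48.2 + 14 + 48.2 = 183.2 m².
Absorption A = 72.8×0.10 + 48.2×0.02 + 14×0.04 + 48.2×0.97 = 55.558 sabins.
ᾱ = 55.558 / 183.2 = 0.3033.
Eyring denominator: −S ln(1−ᾱ) = 66.209.
V = 7.9 × 6.1 × 3.1 = 149.389 m³.
T = 0.161·V/[−S·ln(1−ᾱ)] = 0.161·149.389/66.209 = 0.36 s.

0.36 s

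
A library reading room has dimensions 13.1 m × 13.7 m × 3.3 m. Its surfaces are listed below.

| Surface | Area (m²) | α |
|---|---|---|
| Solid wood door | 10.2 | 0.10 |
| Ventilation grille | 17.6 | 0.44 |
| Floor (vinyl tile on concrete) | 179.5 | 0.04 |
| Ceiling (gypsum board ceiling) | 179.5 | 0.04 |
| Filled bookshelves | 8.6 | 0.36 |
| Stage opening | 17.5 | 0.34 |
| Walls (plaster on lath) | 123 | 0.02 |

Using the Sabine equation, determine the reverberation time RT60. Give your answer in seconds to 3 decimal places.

2.753 s

Equivalent absorption area: A = 10.2*0.10 + 17.6*0.44 + 179.5*0.04 + 179.5*0.04 + 8.6*0.36 + 17.5*0.34 + 123*0.02 = 34.630 m².
V = 13.1·13.7·3.3 = 592.251 m³.
RT60 = 0.161 · V / A = 0.161 × 592.251 / 34.630 = 2.753 s.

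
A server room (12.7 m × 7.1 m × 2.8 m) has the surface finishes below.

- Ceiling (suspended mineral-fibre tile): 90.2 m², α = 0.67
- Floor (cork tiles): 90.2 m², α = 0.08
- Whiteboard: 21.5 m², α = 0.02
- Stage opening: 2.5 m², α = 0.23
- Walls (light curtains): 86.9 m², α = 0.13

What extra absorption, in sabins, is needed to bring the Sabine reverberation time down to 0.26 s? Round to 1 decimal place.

A₁ = Σ Sᵢαᵢ = 90.2·0.67 + 90.2·0.08 + 21.5·0.02 + 2.5·0.23 + 86.9·0.13 = 79.952 sabins.
For T = 0.26 s, need A₂ = 0.161·V/T = 0.161·252.476/0.26 = 156.341 sabins.
Additional absorption ΔA = 156.341 − 79.952 = 76.4 sabins.

76.4 sabins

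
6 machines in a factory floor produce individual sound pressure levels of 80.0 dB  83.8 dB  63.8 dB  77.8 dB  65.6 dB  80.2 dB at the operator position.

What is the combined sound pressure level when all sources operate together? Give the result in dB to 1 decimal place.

Σ 10^(Lᵢ/10) = 5.109e+08.
Combined level = 10 log₁₀(5.109e+08) = 87.1 dB.

87.1 dB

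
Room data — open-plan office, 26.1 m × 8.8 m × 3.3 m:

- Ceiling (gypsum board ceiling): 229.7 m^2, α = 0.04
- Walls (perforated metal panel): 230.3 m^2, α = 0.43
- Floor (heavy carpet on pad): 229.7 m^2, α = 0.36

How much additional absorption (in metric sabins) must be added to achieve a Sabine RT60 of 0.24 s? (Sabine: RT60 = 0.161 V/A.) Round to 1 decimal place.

Total absorption A₁ = 229.7*0.04 + 230.3*0.43 + 229.7*0.36
  = 9.188 + 99.029 + 82.692 = 190.909 m^2 sabins.
V = 757.944 m³. Required absorption A₂ = 0.161 × 757.944 / 0.24 = 508.454 sabins.
ΔA = A₂ − A₁ = 508.454 − 190.909 = 317.5 sabins.

317.5 sabins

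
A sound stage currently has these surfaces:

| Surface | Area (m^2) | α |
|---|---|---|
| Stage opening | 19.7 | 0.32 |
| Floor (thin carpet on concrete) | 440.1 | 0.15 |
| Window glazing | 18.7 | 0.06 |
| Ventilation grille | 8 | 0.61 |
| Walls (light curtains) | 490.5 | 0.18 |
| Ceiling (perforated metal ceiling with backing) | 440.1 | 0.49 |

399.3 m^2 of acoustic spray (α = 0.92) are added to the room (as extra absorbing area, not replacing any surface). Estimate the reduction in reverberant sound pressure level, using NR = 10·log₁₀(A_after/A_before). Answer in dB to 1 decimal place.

2.9 dB

Equivalent absorption area: A_before = 19.7·0.32 + 440.1·0.15 + 18.7·0.06 + 8·0.61 + 490.5·0.18 + 440.1·0.49 = 382.260 m^2.
Treatment contributes 399.3·0.92 = 367.356 sabins.
A_after = 382.260 + 367.356 = 749.616 sabins.
NR = 10·log₁₀(749.616/382.260) = 2.9 dB.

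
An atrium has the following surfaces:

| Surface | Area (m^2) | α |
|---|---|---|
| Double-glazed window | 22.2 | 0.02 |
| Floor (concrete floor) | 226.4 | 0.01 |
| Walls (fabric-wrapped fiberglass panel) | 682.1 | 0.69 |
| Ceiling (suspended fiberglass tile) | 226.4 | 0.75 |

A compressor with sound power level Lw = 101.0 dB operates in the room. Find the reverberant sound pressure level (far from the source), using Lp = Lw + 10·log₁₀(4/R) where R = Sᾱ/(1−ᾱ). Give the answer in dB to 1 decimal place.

Σ(Sᵢαᵢ) = 22.2·0.02 + 226.4·0.01 + 682.1·0.69 + 226.4·0.75 = 643.157; total area S = 1157.1 m^2.
ᾱ = 0.5558, so room constant R = A/(1−ᾱ) = 1447.900 m^2.
Lp = 101.0 + 10·log₁₀(4/1447.900) = 101.0 + (-25.59) = 75.4 dB.

75.4 dB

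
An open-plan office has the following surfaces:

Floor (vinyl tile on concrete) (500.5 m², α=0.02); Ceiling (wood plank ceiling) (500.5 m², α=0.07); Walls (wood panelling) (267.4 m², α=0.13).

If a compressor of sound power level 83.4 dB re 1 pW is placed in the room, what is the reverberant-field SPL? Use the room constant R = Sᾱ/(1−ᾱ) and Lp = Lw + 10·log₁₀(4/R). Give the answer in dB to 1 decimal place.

A = 79.807 sabins; S = 1268.4 m².
ᾱ = 0.0629, so room constant R = A/(1−ᾱ) = 85.164 m².
Lp = 83.4 + 10·log₁₀(4/85.164) = 83.4 + (-13.28) = 70.1 dB.

70.1 dB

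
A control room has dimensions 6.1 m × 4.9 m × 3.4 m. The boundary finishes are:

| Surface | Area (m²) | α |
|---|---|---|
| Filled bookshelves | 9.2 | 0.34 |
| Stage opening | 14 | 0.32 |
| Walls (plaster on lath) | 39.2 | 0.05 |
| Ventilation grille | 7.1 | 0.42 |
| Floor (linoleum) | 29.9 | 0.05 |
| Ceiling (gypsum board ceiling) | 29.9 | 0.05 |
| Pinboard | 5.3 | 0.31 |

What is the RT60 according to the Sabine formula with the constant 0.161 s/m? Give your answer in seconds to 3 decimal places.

A = Σ Sᵢαᵢ = 9.2×0.34 + 14×0.32 + 39.2×0.05 + 7.1×0.42 + 29.9×0.05 + 29.9×0.05 + 5.3×0.31 = 17.183 sabins.
Room volume: 101.626 m³.
RT60 = 0.161 · V / A = 0.161 × 101.626 / 17.183 = 0.952 s.

0.952 seconds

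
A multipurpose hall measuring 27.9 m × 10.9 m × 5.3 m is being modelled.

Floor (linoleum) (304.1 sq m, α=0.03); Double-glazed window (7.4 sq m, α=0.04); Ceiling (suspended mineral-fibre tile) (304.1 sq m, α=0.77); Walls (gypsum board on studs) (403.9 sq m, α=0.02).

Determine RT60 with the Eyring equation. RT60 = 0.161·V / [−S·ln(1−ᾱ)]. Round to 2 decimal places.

0.90 seconds

Total surface area S = 304.1 + 7.4 + 304.1 + 403.9 = 1019.5 sq m.
Absorption A = 304.1×0.03 + 7.4×0.04 + 304.1×0.77 + 403.9×0.02 = 251.654 sabins.
ᾱ = 251.654 / 1019.5 = 0.2468.
−S·ln(1−ᾱ) = −1019.5 × ln(1 − 0.2468) = 288.951.
V = 27.9 × 10.9 × 5.3 = 1611.783 m³.
RT60 = 0.161 × 1611.783 / 288.951 = 0.90 s.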